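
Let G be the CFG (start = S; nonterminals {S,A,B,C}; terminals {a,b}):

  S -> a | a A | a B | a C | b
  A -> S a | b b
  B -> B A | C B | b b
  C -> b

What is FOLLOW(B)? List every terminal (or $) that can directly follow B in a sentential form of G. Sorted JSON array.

FIRST sets, iterate to fixpoint:
round 1:
  A via A→b b: +{b}
  B via B→b b: +{b}
  C via C→b: +{b}
  S via S→a: +{a}
  S via S→b: +{b}
  S: {a,b}  A: {b}  B: {b}  C: {b}
round 2:
  A via A→S a: +{a}
  S: {a,b}  A: {a,b}  B: {b}  C: {b}
round 3: (no change)
  S: {a,b}  A: {a,b}  B: {b}  C: {b}

Compute FOLLOW by fixpoint:
FOLLOW(S) := {$}
iter 1:
  A→S a: FOLLOW(S) ⊇ FIRST(a) = {a}; new: +{a}
  B→B A: FOLLOW(B) ⊇ FIRST(A) = {a,b}; new: +{a,b}
  B→B A: FOLLOW(A) ⊇ FOLLOW(B) ⊇ {a,b}; new: +{a,b}
  B→C B: FOLLOW(C) ⊇ FIRST(B) = {b}; new: +{b}
  S→a A: FOLLOW(A) ⊇ FOLLOW(S) ⊇ {$,a}; new: +{$}
  S→a B: FOLLOW(B) ⊇ FOLLOW(S) ⊇ {$,a}; new: +{$}
  S→a C: FOLLOW(C) ⊇ FOLLOW(S) ⊇ {$,a}; new: +{$,a}
  FOLLOW[S]={$,a}  FOLLOW[A]={$,a,b}  FOLLOW[B]={$,a,b}  FOLLOW[C]={$,a,b}
iter 2: — fixpoint
  FOLLOW[S]={$,a}  FOLLOW[A]={$,a,b}  FOLLOW[B]={$,a,b}  FOLLOW[C]={$,a,b}

FOLLOW(B) = ["$", "a", "b"]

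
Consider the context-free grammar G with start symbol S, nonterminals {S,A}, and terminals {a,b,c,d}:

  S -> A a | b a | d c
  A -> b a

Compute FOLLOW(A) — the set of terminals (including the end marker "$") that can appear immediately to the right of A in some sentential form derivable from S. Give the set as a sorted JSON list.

Compute FIRST by fixpoint:
iter 1:
  A via A→b a: +{b}
  S via S→A a: +{b}
  S via S→d c: +{d}
  FIRST(S)={b,d}  FIRST(A)={b}
iter 2: — fixpoint
  FIRST(S)={b,d}  FIRST(A)={b}

FOLLOW sets:
FOLLOW(S) := {$}
[1]
  S→A a: FOLLOW(A) ⊇ FIRST(a) = {a}; new: +{a}
  FOLLOW(S)={$}  FOLLOW(A)={a}
[2] (stable)
  FOLLOW(S)={$}  FOLLOW(A)={a}

FOLLOW(A) = ["a"]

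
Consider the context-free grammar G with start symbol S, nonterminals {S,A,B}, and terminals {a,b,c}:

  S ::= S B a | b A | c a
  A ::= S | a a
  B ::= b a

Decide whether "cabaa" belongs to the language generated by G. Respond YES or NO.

CNF form of G:
  S -> S X4 | T1 A | T2 T0
  A -> S X3 | T0 T0 | T1 A | T2 T0
  B -> T1 T0
  T0 -> a
  T1 -> b
  T2 -> c
  X3 -> B T0
  X4 -> B T0

Fill CYK table bottom-up:
  cell(0,0) c: {T2}  orig:{}
  cell(1,1) a: {T0}  orig:{}
  cell(2,2) b: {T1}  orig:{}
  cell(3,3) a: {T0}  orig:{}
  cell(4,4) a: {T0}  orig:{}
  cell(0,1) ca: {A,S}
  cell(1,2) ab: ∅
  cell(2,3) ba: {B}
  cell(3,4) aa: {A}
  cell(0,2) cab: ∅
  cell(1,3) aba: ∅
  cell(2,4) baa: {A,S,X3,X4}  orig:{A,S}
  cell(0,3) caba: ∅
  cell(1,4) abaa: ∅
  cell(0,4) cabaa: {A,S}

S ∈ T[0,4] ⇒ YES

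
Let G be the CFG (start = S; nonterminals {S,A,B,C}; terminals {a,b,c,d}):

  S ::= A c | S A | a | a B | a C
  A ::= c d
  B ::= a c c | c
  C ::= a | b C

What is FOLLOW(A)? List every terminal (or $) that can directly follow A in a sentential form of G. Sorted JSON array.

Compute FIRST by fixpoint:
pass 1:
  A via A→c d: +{c}
  B via B→a c c: +{a}
  B via B→c: +{c}
  C via C→a: +{a}
  C via C→b C: +{b}
  S via S→A c: +{c}
  S via S→a: +{a}
  FIRST[S]={a,c}  FIRST[A]={c}  FIRST[B]={a,c}  FIRST[C]={a,b}
pass 2: done
  FIRST[S]={a,c}  FIRST[A]={c}  FIRST[B]={a,c}  FIRST[C]={a,b}

Compute FOLLOW by fixpoint:
initialize: $ ∈ FOLLOW(S)
iter 1:
  S→A c: FOLLOW(A) ⊇ FIRST(c) = {c}; new: +{c}
  S→S A: FOLLOW(S) ⊇ FIRST(A) = {c}; new: +{c}
  S→S A: FOLLOW(A) ⊇ FOLLOW(S) ⊇ {$,c}; new: +{$}
  S→a B: FOLLOW(B) ⊇ FOLLOW(S) ⊇ {$,c}; new: +{$,c}
  S→a C: FOLLOW(C) ⊇ FOLLOW(S) ⊇ {$,c}; new: +{$,c}
  S: {$,c}  A: {$,c}  B: {$,c}  C: {$,c}
iter 2: — fixpoint
  S: {$,c}  A: {$,c}  B: {$,c}  C: {$,c}

FOLLOW(A) = ["$", "c"]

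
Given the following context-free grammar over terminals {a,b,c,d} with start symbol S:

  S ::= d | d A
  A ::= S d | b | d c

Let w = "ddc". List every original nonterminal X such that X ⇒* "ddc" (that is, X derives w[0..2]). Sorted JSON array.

CNF form of G:
  S -> T0 A | d
  A -> S T0 | T0 T1 | b
  T0 -> d
  T1 -> c

Fill CYK table bottom-up, restricted to cells inside w[0..2]:
  T[0,0] 'd' = {S,T0}  orig:{S}
  T[1,1] 'd' = {S,T0}  orig:{S}
  T[2,2] 'c' = {T1}  orig:{}
  T[0,1] 'dd' = {A}
  T[1,2] 'dc' = {A}
  T[0,2] 'ddc' = {S}

Original NTs in T[0,2] deriving "ddc": ["S"]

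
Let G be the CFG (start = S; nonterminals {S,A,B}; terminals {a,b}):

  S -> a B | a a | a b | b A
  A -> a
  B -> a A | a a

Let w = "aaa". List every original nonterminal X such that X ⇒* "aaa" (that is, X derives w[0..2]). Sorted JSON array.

Convert to CNF:
  S -> T0 B | T0 T0 | T0 T1 | T1 A
  A -> a
  B -> T0 A | T0 T0
  T0 -> a
  T1 -> b

CYK table (by increasing span) — only the sub-triangle for w[0..2]:
  cell(0,0) a: {A,T0}  orig:{A}
  cell(1,1) a: {A,T0}  orig:{A}
  cell(2,2) a: {A,T0}  orig:{A}
  cell(0,1) aa: {B,S}
  cell(1,2) aa: {B,S}
  cell(0,2) aaa: {S}

Original NTs in T[0,2] deriving "aaa": ["S"]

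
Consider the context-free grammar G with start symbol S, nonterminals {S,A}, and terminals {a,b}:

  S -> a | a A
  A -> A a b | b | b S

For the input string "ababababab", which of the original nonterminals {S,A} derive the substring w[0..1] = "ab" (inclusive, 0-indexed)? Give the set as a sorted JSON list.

Convert to CNF:
  S -> T0 A | a
  A -> A X2 | T1 S | b
  T0 -> a
  T1 -> b
  X2 -> T0 T1

CYK fill — only the sub-triangle for w[0..1]:
  T[0,0] 'a' = {S,T0}  orig:{S}
  T[1,1] 'b' = {A,T1}  orig:{A}
  T[0,1] 'ab' = {S,X2}  orig:{S}

Original NTs in T[0,1] deriving "ab": ["S"]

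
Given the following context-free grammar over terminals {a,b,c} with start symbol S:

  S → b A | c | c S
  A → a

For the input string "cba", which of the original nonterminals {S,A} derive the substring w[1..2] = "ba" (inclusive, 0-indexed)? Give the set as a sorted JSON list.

CNF form of G:
  S -> T0 A | T1 S | c
  A -> a
  T0 -> b
  T1 -> c

CYK table (by increasing span) — only the sub-triangle for w[1..2]:
  cell(1,1) b: {T0}  orig:{}
  cell(2,2) a: {A}
  cell(1,2) ba: {S}

Original NTs in T[1,2] deriving "ba": ["S"]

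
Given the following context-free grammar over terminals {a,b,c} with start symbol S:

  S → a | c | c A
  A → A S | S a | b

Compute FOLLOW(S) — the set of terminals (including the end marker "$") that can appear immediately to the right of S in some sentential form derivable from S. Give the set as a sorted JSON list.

FIRST sets, iterate to fixpoint:
round 1:
  A via A→b: +{b}
  S via S→a: +{a}
  S via S→c: +{c}
  S: {a,c}  A: {b}
round 2:
  A via A→S a: +{a,c}
  S: {a,c}  A: {a,b,c}
round 3: (stable)
  S: {a,c}  A: {a,b,c}

Compute FOLLOW by fixpoint:
seed FOLLOW(S) with $
[1]
  A→A S: FOLLOW(A) ⊇ FIRST(S) = {a,c}; new: +{a,c}
  A→A S: FOLLOW(S) ⊇ FOLLOW(A) ⊇ {a,c}; new: +{a,c}
  S→c A: FOLLOW(A) ⊇ FOLLOW(S) ⊇ {$,a,c}; new: +{$}
  S: {$,a,c}  A: {$,a,c}
[2] — fixpoint
  S: {$,a,c}  A: {$,a,c}

FOLLOW(S) = ["$", "a", "c"]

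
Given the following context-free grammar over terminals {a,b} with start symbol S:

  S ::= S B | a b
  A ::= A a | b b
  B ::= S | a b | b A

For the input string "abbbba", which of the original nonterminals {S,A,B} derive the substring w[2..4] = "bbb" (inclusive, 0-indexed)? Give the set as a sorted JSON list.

Convert to CNF:
  S -> S B | T0 T1
  A -> A T0 | T1 T1
  B -> S B | T0 T1 | T1 A
  T0 -> a
  T1 -> b

Fill CYK table bottom-up, restricted to cells inside w[2..4]:
  cell(2,2) b: {T1}  orig:{}
  cell(3,3) b: {T1}  orig:{}
  cell(4,4) b: {T1}  orig:{}
  cell(2,3) bb: {A}
  cell(3,4) bb: {A}
  cell(2,4) bbb: {B}

Original NTs in T[2,4] deriving "bbb": ["B"]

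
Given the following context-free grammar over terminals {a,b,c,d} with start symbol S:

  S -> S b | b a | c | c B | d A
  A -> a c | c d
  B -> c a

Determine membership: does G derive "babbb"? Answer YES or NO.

Convert to CNF:
  S -> S T3 | T1 B | T2 A | T3 T0 | c
  A -> T0 T1 | T1 T2
  B -> T1 T0
  T0 -> a
  T1 -> c
  T2 -> d
  T3 -> b

Fill CYK table bottom-up:
  T[0,0] 'b' = {T3}  orig:{}
  T[1,1] 'a' = {T0}  orig:{}
  T[2,2] 'b' = {T3}  orig:{}
  T[3,3] 'b' = {T3}  orig:{}
  T[4,4] 'b' = {T3}  orig:{}
  T[0,1] 'ba' = {S}
  T[1,2] 'ab' = ∅
  T[2,3] 'bb' = ∅
  T[3,4] 'bb' = ∅
  T[0,2] 'bab' = {S}
  T[1,3] 'abb' = ∅
  T[2,4] 'bbb' = ∅
  T[0,3] 'babb' = {S}
  T[1,4] 'abbb' = ∅
  T[0,4] 'babbb' = {S}

S ∈ T[0,4] ⇒ YES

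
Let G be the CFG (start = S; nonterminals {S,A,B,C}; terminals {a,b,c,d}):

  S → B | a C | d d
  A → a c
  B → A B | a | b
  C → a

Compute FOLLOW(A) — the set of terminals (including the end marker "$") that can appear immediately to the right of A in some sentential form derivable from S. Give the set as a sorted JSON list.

Compute FIRST by fixpoint:
pass 1:
  A via A→a c: +{a}
  B via B→A B: +{a}
  B via B→b: +{b}
  C via C→a: +{a}
  S via S→B: +{a,b}
  S via S→d d: +{d}
  FIRST(S)={a,b,d}  FIRST(A)={a}  FIRST(B)={a,b}  FIRST(C)={a}
pass 2: (stable)
  FIRST(S)={a,b,d}  FIRST(A)={a}  FIRST(B)={a,b}  FIRST(C)={a}

FOLLOW iteration:
FOLLOW(S) := {$}
pass 1:
  B→A B: FOLLOW(A) ⊇ FIRST(B) = {a,b}; new: +{a,b}
  S→B: FOLLOW(B) ⊇ FOLLOW(S) ⊇ {$}; new: +{$}
  S→a C: FOLLOW(C) ⊇ FOLLOW(S) ⊇ {$}; new: +{$}
  S: {$}  A: {a,b}  B: {$}  C: {$}
pass 2: (stable)
  S: {$}  A: {a,b}  B: {$}  C: {$}

FOLLOW(A) = ["a", "b"]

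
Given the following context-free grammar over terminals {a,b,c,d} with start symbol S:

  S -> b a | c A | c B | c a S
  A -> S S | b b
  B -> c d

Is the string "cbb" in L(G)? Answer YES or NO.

Convert to CNF:
  S -> T0 T3 | T1 A | T1 B | T1 X4
  A -> S S | T0 T0
  B -> T1 T2
  T0 -> b
  T1 -> c
  T2 -> d
  T3 -> a
  X4 -> T3 S

CYK fill:
  cell(0,0) c: {T1}  orig:{}
  cell(1,1) b: {T0}  orig:{}
  cell(2,2) b: {T0}  orig:{}
  cell(0,1) cb: ∅
  cell(1,2) bb: {A}
  cell(0,2) cbb: {S}

S ∈ T[0,2] ⇒ YES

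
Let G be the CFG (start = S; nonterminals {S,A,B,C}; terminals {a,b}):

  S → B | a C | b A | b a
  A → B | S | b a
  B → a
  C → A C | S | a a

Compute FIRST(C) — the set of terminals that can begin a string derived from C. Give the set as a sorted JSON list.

FIRST sets, iterate to fixpoint:
[1]
  A via A→b a: +{b}
  B via B→a: +{a}
  C via C→A C: +{b}
  C via C→a a: +{a}
  S via S→B: +{a}
  S via S→b A: +{b}
  S: {a,b}  A: {b}  B: {a}  C: {a,b}
[2]
  A via A→B: +{a}
  S: {a,b}  A: {a,b}  B: {a}  C: {a,b}
[3] (stable)
  S: {a,b}  A: {a,b}  B: {a}  C: {a,b}

FIRST(C) = ["a", "b"]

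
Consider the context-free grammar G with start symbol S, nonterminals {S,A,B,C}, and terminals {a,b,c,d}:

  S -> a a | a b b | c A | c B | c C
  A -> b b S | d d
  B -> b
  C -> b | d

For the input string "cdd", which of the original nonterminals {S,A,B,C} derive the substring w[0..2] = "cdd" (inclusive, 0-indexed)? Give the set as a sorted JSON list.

Convert to CNF:
  S -> T2 T2 | T2 X5 | T3 A | T3 B | T3 C
  A -> T0 X4 | T1 T1
  B -> b
  C -> b | d
  T0 -> b
  T1 -> d
  T2 -> a
  T3 -> c
  X4 -> T0 S
  X5 -> T0 T0

CYK table (by increasing span) — only the sub-triangle for w[0..2]:
  cell(0,0) c: {T3}  orig:{}
  cell(1,1) d: {C,T1}  orig:{C}
  cell(2,2) d: {C,T1}  orig:{C}
  cell(0,1) cd: {S}
  cell(1,2) dd: {A}
  cell(0,2) cdd: {S}

Original NTs in T[0,2] deriving "cdd": ["S"]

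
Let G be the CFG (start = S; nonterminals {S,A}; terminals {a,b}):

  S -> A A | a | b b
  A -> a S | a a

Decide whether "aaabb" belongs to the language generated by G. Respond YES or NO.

CNF form of G:
  S -> A A | T1 T1 | a
  A -> T0 S | T0 T0
  T0 -> a
  T1 -> b

CYK fill:
  T[0,0] 'a' = {S,T0}  orig:{S}
  T[1,1] 'a' = {S,T0}  orig:{S}
  T[2,2] 'a' = {S,T0}  orig:{S}
  T[3,3] 'b' = {T1}  orig:{}
  T[4,4] 'b' = {T1}  orig:{}
  T[0,1] 'aa' = {A}
  T[1,2] 'aa' = {A}
  T[2,3] 'ab' = ∅
  T[3,4] 'bb' = {S}
  T[0,2] 'aaa' = ∅
  T[1,3] 'aab' = ∅
  T[2,4] 'abb' = {A}
  T[0,3] 'aaab' = ∅
  T[1,4] 'aabb' = ∅
  T[0,4] 'aaabb' = {S}

S ∈ T[0,4] ⇒ YES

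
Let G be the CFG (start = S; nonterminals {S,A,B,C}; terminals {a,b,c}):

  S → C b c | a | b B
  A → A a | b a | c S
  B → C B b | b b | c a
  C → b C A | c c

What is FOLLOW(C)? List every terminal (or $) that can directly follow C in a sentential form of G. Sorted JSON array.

FIRST iteration:
round 1:
  A via A→b a: +{b}
  A via A→c S: +{c}
  B via B→b b: +{b}
  B via B→c a: +{c}
  C via C→b C A: +{b}
  C via C→c c: +{c}
  S via S→C b c: +{b,c}
  S via S→a: +{a}
  FIRST(S)={a,b,c}  FIRST(A)={b,c}  FIRST(B)={b,c}  FIRST(C)={b,c}
round 2: done
  FIRST(S)={a,b,c}  FIRST(A)={b,c}  FIRST(B)={b,c}  FIRST(C)={b,c}

FOLLOW sets:
seed FOLLOW(S) with $
iter 1:
  A→A a: FOLLOW(A) ⊇ FIRST(a) = {a}; new: +{a}
  A→c S: FOLLOW(S) ⊇ FOLLOW(A) ⊇ {a}; new: +{a}
  B→C B b: FOLLOW(C) ⊇ FIRST(B) = {b,c}; new: +{b,c}
  B→C B b: FOLLOW(B) ⊇ FIRST(b) = {b}; new: +{b}
  C→b C A: FOLLOW(A) ⊇ FOLLOW(C) ⊇ {b,c}; new: +{b,c}
  S→b B: FOLLOW(B) ⊇ FOLLOW(S) ⊇ {$,a}; new: +{$,a}
  S: {$,a}  A: {a,b,c}  B: {$,a,b}  C: {b,c}
iter 2:
  A→c S: FOLLOW(S) ⊇ FOLLOW(A) ⊇ {a,b,c}; new: +{b,c}
  S→b B: FOLLOW(B) ⊇ FOLLOW(S) ⊇ {$,a,b,c}; new: +{c}
  S: {$,a,b,c}  A: {a,b,c}  B: {$,a,b,c}  C: {b,c}
iter 3: done
  S: {$,a,b,c}  A: {a,b,c}  B: {$,a,b,c}  C: {b,c}

FOLLOW(C) = ["b", "c"]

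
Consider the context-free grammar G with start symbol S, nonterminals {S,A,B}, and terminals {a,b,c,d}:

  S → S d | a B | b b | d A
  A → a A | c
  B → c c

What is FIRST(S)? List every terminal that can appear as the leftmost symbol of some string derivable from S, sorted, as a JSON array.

FIRST sets, iterate to fixpoint:
iter 1:
  A via A→a A: +{a}
  A via A→c: +{c}
  B via B→c c: +{c}
  S via S→a B: +{a}
  S via S→b b: +{b}
  S via S→d A: +{d}
  S: {a,b,d}  A: {a,c}  B: {c}
iter 2: — fixpoint
  S: {a,b,d}  A: {a,c}  B: {c}

FIRST(S) = ["a", "b", "d"]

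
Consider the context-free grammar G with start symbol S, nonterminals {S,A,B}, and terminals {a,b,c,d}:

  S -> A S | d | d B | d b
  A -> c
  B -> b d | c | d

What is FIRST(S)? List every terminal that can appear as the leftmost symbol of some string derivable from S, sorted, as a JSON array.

FIRST sets, iterate to fixpoint:
pass 1:
  A via A→c: +{c}
  B via B→b d: +{b}
  B via B→c: +{c}
  B via B→d: +{d}
  S via S→A S: +{c}
  S via S→d: +{d}
  FIRST(S)={c,d}  FIRST(A)={c}  FIRST(B)={b,c,d}
pass 2: — fixpoint
  FIRST(S)={c,d}  FIRST(A)={c}  FIRST(B)={b,c,d}

FIRST(S) = ["c", "d"]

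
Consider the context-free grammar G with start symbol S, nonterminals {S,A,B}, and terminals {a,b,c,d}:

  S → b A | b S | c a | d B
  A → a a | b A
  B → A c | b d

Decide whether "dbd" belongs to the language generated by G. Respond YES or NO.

CNF form of G:
  S -> T1 A | T1 S | T2 T0 | T3 B
  A -> T0 T0 | T1 A
  B -> A T2 | T1 T3
  T0 -> a
  T1 -> b
  T2 -> c
  T3 -> d

CYK fill:
  [0..0]={T3}  "d"  orig:{}
  [1..1]={T1}  "b"  orig:{}
  [2..2]={T3}  "d"  orig:{}
  [0..1]=∅  "db"
  [1..2]={B}  "bd"
  [0..2]={S}  "dbd"

S ∈ T[0,2] ⇒ YES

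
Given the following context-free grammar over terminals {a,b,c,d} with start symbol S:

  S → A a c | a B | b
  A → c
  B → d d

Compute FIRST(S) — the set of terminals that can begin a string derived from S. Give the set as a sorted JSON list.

Compute FIRST by fixpoint:
round 1:
  A via A→c: +{c}
  B via B→d d: +{d}
  S via S→A a c: +{c}
  S via S→a B: +{a}
  S via S→b: +{b}
  FIRST(S)={a,b,c}  FIRST(A)={c}  FIRST(B)={d}
round 2: (no change)
  FIRST(S)={a,b,c}  FIRST(A)={c}  FIRST(B)={d}

FIRST(S) = ["a", "b", "c"]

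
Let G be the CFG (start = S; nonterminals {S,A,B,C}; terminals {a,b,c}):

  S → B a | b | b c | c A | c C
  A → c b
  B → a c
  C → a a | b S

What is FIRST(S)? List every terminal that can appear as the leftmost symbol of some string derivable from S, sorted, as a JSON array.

Compute FIRST by fixpoint:
pass 1:
  A via A→c b: +{c}
  B via B→a c: +{a}
  C via C→a a: +{a}
  C via C→b S: +{b}
  S via S→B a: +{a}
  S via S→b: +{b}
  S via S→c A: +{c}
  S: {a,b,c}  A: {c}  B: {a}  C: {a,b}
pass 2: (stable)
  S: {a,b,c}  A: {c}  B: {a}  C: {a,b}

FIRST(S) = ["a", "b", "c"]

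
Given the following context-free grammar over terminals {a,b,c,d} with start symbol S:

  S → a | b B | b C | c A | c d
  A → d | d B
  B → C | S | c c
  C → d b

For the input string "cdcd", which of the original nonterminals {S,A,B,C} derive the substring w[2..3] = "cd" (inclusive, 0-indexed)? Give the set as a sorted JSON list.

Convert to CNF:
  S -> T1 B | T1 C | T2 A | T2 T0 | a
  A -> T0 B | d
  B -> T0 T1 | T1 B | T1 C | T2 A | T2 T0 | T2 T2 | a
  C -> T0 T1
  T0 -> d
  T1 -> b
  T2 -> c

CYK fill — only the sub-triangle for w[2..3]:
  cell(2,2) c: {T2}  orig:{}
  cell(3,3) d: {A,T0}  orig:{A}
  cell(2,3) cd: {B,S}

Original NTs in T[2,3] deriving "cd": ["B", "S"]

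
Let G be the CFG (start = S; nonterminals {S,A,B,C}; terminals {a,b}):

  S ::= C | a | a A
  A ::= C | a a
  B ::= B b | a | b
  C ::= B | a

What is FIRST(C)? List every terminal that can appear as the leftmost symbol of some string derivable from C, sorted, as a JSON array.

Compute FIRST by fixpoint:
[1]
  A via A→a a: +{a}
  B via B→a: +{a}
  B via B→b: +{b}
  C via C→B: +{a,b}
  S via S→C: +{a,b}
  FIRST[S]={a,b}  FIRST[A]={a}  FIRST[B]={a,b}  FIRST[C]={a,b}
[2]
  A via A→C: +{b}
  FIRST[S]={a,b}  FIRST[A]={a,b}  FIRST[B]={a,b}  FIRST[C]={a,b}
[3] (stable)
  FIRST[S]={a,b}  FIRST[A]={a,b}  FIRST[B]={a,b}  FIRST[C]={a,b}

FIRST(C) = ["a", "b"]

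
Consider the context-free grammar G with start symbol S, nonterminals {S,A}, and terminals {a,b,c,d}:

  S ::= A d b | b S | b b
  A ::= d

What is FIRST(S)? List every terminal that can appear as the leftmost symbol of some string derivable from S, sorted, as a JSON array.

Compute FIRST by fixpoint:
[1]
  A via A→d: +{d}
  S via S→A d b: +{d}
  S via S→b S: +{b}
  S: {b,d}  A: {d}
[2] done
  S: {b,d}  A: {d}

FIRST(S) = ["b", "d"]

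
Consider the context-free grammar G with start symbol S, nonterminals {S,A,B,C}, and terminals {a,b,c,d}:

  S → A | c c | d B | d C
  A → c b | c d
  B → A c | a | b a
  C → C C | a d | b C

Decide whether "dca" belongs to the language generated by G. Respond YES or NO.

CNF form of G:
  S -> T0 T0 | T0 T1 | T0 T2 | T2 B | T2 C
  A -> T0 T1 | T0 T2
  B -> A T0 | T1 T3 | a
  C -> C C | T1 C | T3 T2
  T0 -> c
  T1 -> b
  T2 -> d
  T3 -> a

CYK fill:
  T[0,0] 'd' = {T2}  orig:{}
  T[1,1] 'c' = {T0}  orig:{}
  T[2,2] 'a' = {B,T3}  orig:{B}
  T[0,1] 'dc' = ∅
  T[1,2] 'ca' = ∅
  T[0,2] 'dca' = ∅

S ∉ T[0,2] ⇒ NO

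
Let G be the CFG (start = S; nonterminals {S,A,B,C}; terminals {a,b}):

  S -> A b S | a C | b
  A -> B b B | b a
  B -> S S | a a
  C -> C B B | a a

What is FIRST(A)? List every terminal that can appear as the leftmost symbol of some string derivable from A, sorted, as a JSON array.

FIRST iteration:
pass 1:
  A via A→b a: +{b}
  B via B→a a: +{a}
  C via C→a a: +{a}
  S via S→A b S: +{b}
  S via S→a C: +{a}
  FIRST(S)={a,b}  FIRST(A)={b}  FIRST(B)={a}  FIRST(C)={a}
pass 2:
  A via A→B b B: +{a}
  B via B→S S: +{b}
  FIRST(S)={a,b}  FIRST(A)={a,b}  FIRST(B)={a,b}  FIRST(C)={a}
pass 3: (stable)
  FIRST(S)={a,b}  FIRST(A)={a,b}  FIRST(B)={a,b}  FIRST(C)={a}

FIRST(A) = ["a", "b"]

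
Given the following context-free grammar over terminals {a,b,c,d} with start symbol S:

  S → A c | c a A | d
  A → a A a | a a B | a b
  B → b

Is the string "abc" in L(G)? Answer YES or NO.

Convert to CNF:
  S -> A T2 | T2 X5 | d
  A -> T0 T1 | T0 X3 | T0 X4
  B -> b
  T0 -> a
  T1 -> b
  T2 -> c
  X3 -> A T0
  X4 -> T0 B
  X5 -> T0 A

Fill CYK table bottom-up:
  T[0,0] 'a' = {T0}  orig:{}
  T[1,1] 'b' = {B,T1}  orig:{B}
  T[2,2] 'c' = {T2}  orig:{}
  T[0,1] 'ab' = {A,X4}  orig:{A}
  T[1,2] 'bc' = ∅
  T[0,2] 'abc' = {S}

S ∈ T[0,2] ⇒ YES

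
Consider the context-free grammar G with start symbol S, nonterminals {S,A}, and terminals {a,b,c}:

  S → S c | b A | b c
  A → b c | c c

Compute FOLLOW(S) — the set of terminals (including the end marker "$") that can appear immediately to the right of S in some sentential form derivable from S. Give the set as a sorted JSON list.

FIRST iteration:
iter 1:
  A via A→b c: +{b}
  A via A→c c: +{c}
  S via S→b A: +{b}
  S: {b}  A: {b,c}
iter 2: done
  S: {b}  A: {b,c}

FOLLOW iteration:
seed FOLLOW(S) with $
[1]
  S→S c: FOLLOW(S) ⊇ FIRST(c) = {c}; new: +{c}
  S→b A: FOLLOW(A) ⊇ FOLLOW(S) ⊇ {$,c}; new: +{$,c}
  FOLLOW[S]={$,c}  FOLLOW[A]={$,c}
[2] — fixpoint
  FOLLOW[S]={$,c}  FOLLOW[A]={$,c}

FOLLOW(S) = ["$", "c"]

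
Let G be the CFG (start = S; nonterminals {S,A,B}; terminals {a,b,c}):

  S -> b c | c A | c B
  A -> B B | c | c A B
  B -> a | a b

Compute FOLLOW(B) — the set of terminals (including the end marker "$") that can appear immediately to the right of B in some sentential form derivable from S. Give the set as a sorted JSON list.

FIRST iteration:
pass 1:
  A via A→c: +{c}
  B via B→a: +{a}
  S via S→b c: +{b}
  S via S→c A: +{c}
  FIRST(S)={b,c}  FIRST(A)={c}  FIRST(B)={a}
pass 2:
  A via A→B B: +{a}
  FIRST(S)={b,c}  FIRST(A)={a,c}  FIRST(B)={a}
pass 3: (stable)
  FIRST(S)={b,c}  FIRST(A)={a,c}  FIRST(B)={a}

FOLLOW iteration:
seed FOLLOW(S) with $
round 1:
  A→B B: FOLLOW(B) ⊇ FIRST(B) = {a}; new: +{a}
  A→c A B: FOLLOW(A) ⊇ FIRST(B) = {a}; new: +{a}
  S→c A: FOLLOW(A) ⊇ FOLLOW(S) ⊇ {$}; new: +{$}
  S→c B: FOLLOW(B) ⊇ FOLLOW(S) ⊇ {$}; new: +{$}
  S: {$}  A: {$,a}  B: {$,a}
round 2: (no change)
  S: {$}  A: {$,a}  B: {$,a}

FOLLOW(B) = ["$", "a"]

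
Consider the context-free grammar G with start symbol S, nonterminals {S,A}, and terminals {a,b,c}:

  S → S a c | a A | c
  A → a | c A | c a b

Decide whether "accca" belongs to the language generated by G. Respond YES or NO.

CNF form of G:
  S -> S X4 | T1 A | c
  A -> T0 A | T0 X3 | a
  T0 -> c
  T1 -> a
  T2 -> b
  X3 -> T1 T2
  X4 -> T1 T0

Fill CYK table bottom-up:
  T[0,0] 'a' = {A,T1}  orig:{A}
  T[1,1] 'c' = {S,T0}  orig:{S}
  T[2,2] 'c' = {S,T0}  orig:{S}
  T[3,3] 'c' = {S,T0}  orig:{S}
  T[4,4] 'a' = {A,T1}  orig:{A}
  T[0,1] 'ac' = {X4}  orig:{}
  T[1,2] 'cc' = ∅
  T[2,3] 'cc' = ∅
  T[3,4] 'ca' = {A}
  T[0,2] 'acc' = ∅
  T[1,3] 'ccc' = ∅
  T[2,4] 'cca' = {A}
  T[0,3] 'accc' = ∅
  T[1,4] 'ccca' = {A}
  T[0,4] 'accca' = {S}

S ∈ T[0,4] ⇒ YES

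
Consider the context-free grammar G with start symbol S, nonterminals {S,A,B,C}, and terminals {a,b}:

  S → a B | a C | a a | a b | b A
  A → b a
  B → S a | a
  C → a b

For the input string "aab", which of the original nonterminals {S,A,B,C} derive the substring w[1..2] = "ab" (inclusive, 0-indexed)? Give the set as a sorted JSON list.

Convert to CNF:
  S -> T0 A | T1 B | T1 C | T1 T0 | T1 T1
  A -> T0 T1
  B -> S T1 | a
  C -> T1 T0
  T0 -> b
  T1 -> a

CYK table (by increasing span) (cells [i..j] with 1 ≤ i ≤ j ≤ 2 only):
  cell(1,1) a: {B,T1}  orig:{B}
  cell(2,2) b: {T0}  orig:{}
  cell(1,2) ab: {C,S}

Original NTs in T[1,2] deriving "ab": ["C", "S"]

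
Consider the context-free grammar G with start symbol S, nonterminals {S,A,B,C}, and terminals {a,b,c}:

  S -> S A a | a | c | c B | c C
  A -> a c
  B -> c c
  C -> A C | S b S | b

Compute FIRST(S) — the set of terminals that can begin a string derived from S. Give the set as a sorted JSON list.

FIRST sets, iterate to fixpoint:
pass 1:
  A via A→a c: +{a}
  B via B→c c: +{c}
  C via C→A C: +{a}
  C via C→b: +{b}
  S via S→a: +{a}
  S via S→c: +{c}
  FIRST[S]={a,c}  FIRST[A]={a}  FIRST[B]={c}  FIRST[C]={a,b}
pass 2:
  C via C→S b S: +{c}
  FIRST[S]={a,c}  FIRST[A]={a}  FIRST[B]={c}  FIRST[C]={a,b,c}
pass 3: — fixpoint
  FIRST[S]={a,c}  FIRST[A]={a}  FIRST[B]={c}  FIRST[C]={a,b,c}

FIRST(S) = ["a", "c"]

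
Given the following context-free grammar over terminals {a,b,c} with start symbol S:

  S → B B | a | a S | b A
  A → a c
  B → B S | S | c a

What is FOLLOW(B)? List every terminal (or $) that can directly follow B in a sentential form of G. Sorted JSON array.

Compute FIRST by fixpoint:
round 1:
  A via A→a c: +{a}
  B via B→c a: +{c}
  S via S→B B: +{c}
  S via S→a: +{a}
  S via S→b A: +{b}
  FIRST[S]={a,b,c}  FIRST[A]={a}  FIRST[B]={c}
round 2:
  B via B→S: +{a,b}
  FIRST[S]={a,b,c}  FIRST[A]={a}  FIRST[B]={a,b,c}
round 3: — fixpoint
  FIRST[S]={a,b,c}  FIRST[A]={a}  FIRST[B]={a,b,c}

FOLLOW iteration:
FOLLOW(S) := {$}
[1]
  B→B S: FOLLOW(B) ⊇ FIRST(S) = {a,b,c}; new: +{a,b,c}
  B→B S: FOLLOW(S) ⊇ FOLLOW(B) ⊇ {a,b,c}; new: +{a,b,c}
  S→B B: FOLLOW(B) ⊇ FOLLOW(S) ⊇ {$,a,b,c}; new: +{$}
  S→b A: FOLLOW(A) ⊇ FOLLOW(S) ⊇ {$,a,b,c}; new: +{$,a,b,c}
  FOLLOW[S]={$,a,b,c}  FOLLOW[A]={$,a,b,c}  FOLLOW[B]={$,a,b,c}
[2] — fixpoint
  FOLLOW[S]={$,a,b,c}  FOLLOW[A]={$,a,b,c}  FOLLOW[B]={$,a,b,c}

FOLLOW(B) = ["$", "a", "b", "c"]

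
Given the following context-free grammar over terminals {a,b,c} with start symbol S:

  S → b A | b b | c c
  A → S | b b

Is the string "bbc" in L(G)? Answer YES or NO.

Convert to CNF:
  S -> T0 A | T0 T0 | T1 T1
  A -> T0 A | T0 T0 | T1 T1
  T0 -> b
  T1 -> c

Fill CYK table bottom-up:
  T[0,0] 'b' = {T0}  orig:{}
  T[1,1] 'b' = {T0}  orig:{}
  T[2,2] 'c' = {T1}  orig:{}
  T[0,1] 'bb' = {A,S}
  T[1,2] 'bc' = ∅
  T[0,2] 'bbc' = ∅

S ∉ T[0,2] ⇒ NO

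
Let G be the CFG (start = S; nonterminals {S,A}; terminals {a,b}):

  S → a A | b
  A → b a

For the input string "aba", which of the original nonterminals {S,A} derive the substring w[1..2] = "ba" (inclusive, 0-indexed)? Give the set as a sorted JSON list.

Convert to CNF:
  S -> T1 A | b
  A -> T0 T1
  T0 -> b
  T1 -> a

CYK fill, restricted to cells inside w[1..2]:
  T[1,1] 'b' = {S,T0}  orig:{S}
  T[2,2] 'a' = {T1}  orig:{}
  T[1,2] 'ba' = {A}

Original NTs in T[1,2] deriving "ba": ["A"]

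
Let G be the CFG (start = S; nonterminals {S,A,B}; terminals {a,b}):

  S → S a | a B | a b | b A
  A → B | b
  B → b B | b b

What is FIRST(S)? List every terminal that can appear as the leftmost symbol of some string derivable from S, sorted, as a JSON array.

FIRST sets, iterate to fixpoint:
iter 1:
  A via A→b: +{b}
  B via B→b B: +{b}
  S via S→a B: +{a}
  S via S→b A: +{b}
  FIRST(S)={a,b}  FIRST(A)={b}  FIRST(B)={b}
iter 2: — fixpoint
  FIRST(S)={a,b}  FIRST(A)={b}  FIRST(B)={b}

FIRST(S) = ["a", "b"]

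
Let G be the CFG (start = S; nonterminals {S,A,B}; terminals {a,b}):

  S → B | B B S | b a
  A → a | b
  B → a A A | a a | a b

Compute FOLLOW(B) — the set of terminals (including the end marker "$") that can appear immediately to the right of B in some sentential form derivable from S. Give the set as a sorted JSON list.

FIRST sets, iterate to fixpoint:
pass 1:
  A via A→a: +{a}
  A via A→b: +{b}
  B via B→a A A: +{a}
  S via S→B: +{a}
  S via S→b a: +{b}
  S: {a,b}  A: {a,b}  B: {a}
pass 2: (stable)
  S: {a,b}  A: {a,b}  B: {a}

FOLLOW iteration:
FOLLOW(S) := {$}
iter 1:
  B→a A A: FOLLOW(A) ⊇ FIRST(A) = {a,b}; new: +{a,b}
  S→B: FOLLOW(B) ⊇ FOLLOW(S) ⊇ {$}; new: +{$}
  S→B B S: FOLLOW(B) ⊇ FIRST(B) = {a}; new: +{a}
  S→B B S: FOLLOW(B) ⊇ FIRST(S) = {a,b}; new: +{b}
  FOLLOW(S)={$}  FOLLOW(A)={a,b}  FOLLOW(B)={$,a,b}
iter 2:
  B→a A A: FOLLOW(A) ⊇ FOLLOW(B) ⊇ {$,a,b}; new: +{$}
  FOLLOW(S)={$}  FOLLOW(A)={$,a,b}  FOLLOW(B)={$,a,b}
iter 3: (stable)
  FOLLOW(S)={$}  FOLLOW(A)={$,a,b}  FOLLOW(B)={$,a,b}

FOLLOW(B) = ["$", "a", "b"]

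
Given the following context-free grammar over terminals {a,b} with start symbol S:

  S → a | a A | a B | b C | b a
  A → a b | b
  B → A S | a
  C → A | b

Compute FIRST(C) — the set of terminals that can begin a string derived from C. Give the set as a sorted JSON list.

FIRST sets, iterate to fixpoint:
pass 1:
  A via A→a b: +{a}
  A via A→b: +{b}
  B via B→A S: +{a,b}
  C via C→A: +{a,b}
  S via S→a: +{a}
  S via S→b C: +{b}
  FIRST[S]={a,b}  FIRST[A]={a,b}  FIRST[B]={a,b}  FIRST[C]={a,b}
pass 2: — fixpoint
  FIRST[S]={a,b}  FIRST[A]={a,b}  FIRST[B]={a,b}  FIRST[C]={a,b}

FIRST(C) = ["a", "b"]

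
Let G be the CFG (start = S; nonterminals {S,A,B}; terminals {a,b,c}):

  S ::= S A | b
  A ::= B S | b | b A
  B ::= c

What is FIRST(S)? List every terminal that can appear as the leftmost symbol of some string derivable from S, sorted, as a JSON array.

Compute FIRST by fixpoint:
[1]
  A via A→b: +{b}
  B via B→c: +{c}
  S via S→b: +{b}
  FIRST[S]={b}  FIRST[A]={b}  FIRST[B]={c}
[2]
  A via A→B S: +{c}
  FIRST[S]={b}  FIRST[A]={b,c}  FIRST[B]={c}
[3] done
  FIRST[S]={b}  FIRST[A]={b,c}  FIRST[B]={c}

FIRST(S) = ["b"]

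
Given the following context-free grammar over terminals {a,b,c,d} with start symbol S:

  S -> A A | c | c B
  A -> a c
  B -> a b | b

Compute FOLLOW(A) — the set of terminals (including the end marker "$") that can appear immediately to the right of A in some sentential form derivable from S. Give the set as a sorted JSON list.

Compute FIRST by fixpoint:
iter 1:
  A via A→a c: +{a}
  B via B→a b: +{a}
  B via B→b: +{b}
  S via S→A A: +{a}
  S via S→c: +{c}
  S: {a,c}  A: {a}  B: {a,b}
iter 2: (no change)
  S: {a,c}  A: {a}  B: {a,b}

FOLLOW sets:
initialize: $ ∈ FOLLOW(S)
[1]
  S→A A: FOLLOW(A) ⊇ FIRST(A) = {a}; new: +{a}
  S→A A: FOLLOW(A) ⊇ FOLLOW(S) ⊇ {$}; new: +{$}
  S→c B: FOLLOW(B) ⊇ FOLLOW(S) ⊇ {$}; new: +{$}
  FOLLOW(S)={$}  FOLLOW(A)={$,a}  FOLLOW(B)={$}
[2] done
  FOLLOW(S)={$}  FOLLOW(A)={$,a}  FOLLOW(B)={$}

FOLLOW(A) = ["$", "a"]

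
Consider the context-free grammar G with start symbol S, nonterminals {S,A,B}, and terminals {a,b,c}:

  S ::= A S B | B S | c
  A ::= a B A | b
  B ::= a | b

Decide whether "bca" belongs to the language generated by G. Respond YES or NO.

CNF form of G:
  S -> A X2 | B S | c
  A -> T0 X1 | b
  B -> a | b
  T0 -> a
  X1 -> B A
  X2 -> S B

Fill CYK table bottom-up:
  T[0,0] 'b' = {A,B}
  T[1,1] 'c' = {S}
  T[2,2] 'a' = {B,T0}  orig:{B}
  T[0,1] 'bc' = {S}
  T[1,2] 'ca' = {X2}  orig:{}
  T[0,2] 'bca' = {S,X2}  orig:{S}

S ∈ T[0,2] ⇒ YES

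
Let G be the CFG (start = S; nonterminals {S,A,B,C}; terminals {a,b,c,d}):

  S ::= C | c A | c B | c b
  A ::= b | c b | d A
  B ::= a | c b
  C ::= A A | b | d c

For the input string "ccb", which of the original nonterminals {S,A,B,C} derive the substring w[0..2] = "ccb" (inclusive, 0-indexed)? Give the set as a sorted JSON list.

CNF form of G:
  S -> A A | T0 A | T0 B | T0 T1 | T2 T0 | b
  A -> T0 T1 | T2 A | b
  B -> T0 T1 | a
  C -> A A | T2 T0 | b
  T0 -> c
  T1 -> b
  T2 -> d

CYK fill — only the sub-triangle for w[0..2]:
  T[0,0] 'c' = {T0}  orig:{}
  T[1,1] 'c' = {T0}  orig:{}
  T[2,2] 'b' = {A,C,S,T1}  orig:{A,C,S}
  T[0,1] 'cc' = ∅
  T[1,2] 'cb' = {A,B,S}
  T[0,2] 'ccb' = {S}

Original NTs in T[0,2] deriving "ccb": ["S"]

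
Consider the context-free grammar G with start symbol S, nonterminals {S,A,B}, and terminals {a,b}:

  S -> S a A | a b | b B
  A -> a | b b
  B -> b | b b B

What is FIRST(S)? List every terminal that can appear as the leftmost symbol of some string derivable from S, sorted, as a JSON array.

FIRST sets, iterate to fixpoint:
round 1:
  A via A→a: +{a}
  A via A→b b: +{b}
  B via B→b: +{b}
  S via S→a b: +{a}
  S via S→b B: +{b}
  FIRST(S)={a,b}  FIRST(A)={a,b}  FIRST(B)={b}
round 2: — fixpoint
  FIRST(S)={a,b}  FIRST(A)={a,b}  FIRST(B)={b}

FIRST(S) = ["a", "b"]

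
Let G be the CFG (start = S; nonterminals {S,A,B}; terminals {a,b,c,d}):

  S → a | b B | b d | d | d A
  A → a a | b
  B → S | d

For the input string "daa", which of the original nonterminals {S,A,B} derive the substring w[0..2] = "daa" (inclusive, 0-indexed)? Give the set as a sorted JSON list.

CNF form of G:
  S -> T1 B | T1 T2 | T2 A | a | d
  A -> T0 T0 | b
  B -> T1 B | T1 T2 | T2 A | a | d
  T0 -> a
  T1 -> b
  T2 -> d

CYK table (by increasing span) (cells [i..j] with 0 ≤ i ≤ j ≤ 2 only):
  cell(0,0) d: {B,S,T2}  orig:{B,S}
  cell(1,1) a: {B,S,T0}  orig:{B,S}
  cell(2,2) a: {B,S,T0}  orig:{B,S}
  cell(0,1) da: ∅
  cell(1,2) aa: {A}
  cell(0,2) daa: {B,S}

Original NTs in T[0,2] deriving "daa": ["B", "S"]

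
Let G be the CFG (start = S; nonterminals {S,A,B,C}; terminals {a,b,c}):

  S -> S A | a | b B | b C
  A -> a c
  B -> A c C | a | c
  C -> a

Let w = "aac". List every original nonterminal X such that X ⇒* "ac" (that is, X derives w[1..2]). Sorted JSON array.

CNF form of G:
  S -> S A | T2 B | T2 C | a
  A -> T0 T1
  B -> A X3 | a | c
  C -> a
  T0 -> a
  T1 -> c
  T2 -> b
  X3 -> T1 C

Fill CYK table bottom-up, restricted to cells inside w[1..2]:
  T[1,1] 'a' = {B,C,S,T0}  orig:{B,C,S}
  T[2,2] 'c' = {B,T1}  orig:{B}
  T[1,2] 'ac' = {A}

Original NTs in T[1,2] deriving "ac": ["A"]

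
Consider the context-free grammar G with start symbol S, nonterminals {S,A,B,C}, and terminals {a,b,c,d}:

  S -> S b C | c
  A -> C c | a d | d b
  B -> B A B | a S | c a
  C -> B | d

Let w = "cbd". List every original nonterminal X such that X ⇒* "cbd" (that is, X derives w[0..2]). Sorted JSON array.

Convert to CNF:
  S -> S X6 | c
  A -> C T0 | T1 T2 | T2 T3
  B -> B X4 | T0 T1 | T1 S
  C -> B X5 | T0 T1 | T1 S | d
  T0 -> c
  T1 -> a
  T2 -> d
  T3 -> b
  X4 -> A B
  X5 -> A B
  X6 -> T3 C

CYK table (by increasing span) — only the sub-triangle for w[0..2]:
  [0..0]={S,T0}  "c"  orig:{S}
  [1..1]={T3}  "b"  orig:{}
  [2..2]={C,T2}  "d"  orig:{C}
  [0..1]=∅  "cb"
  [1..2]={X6}  "bd"  orig:{}
  [0..2]={S}  "cbd"

Original NTs in T[0,2] deriving "cbd": ["S"]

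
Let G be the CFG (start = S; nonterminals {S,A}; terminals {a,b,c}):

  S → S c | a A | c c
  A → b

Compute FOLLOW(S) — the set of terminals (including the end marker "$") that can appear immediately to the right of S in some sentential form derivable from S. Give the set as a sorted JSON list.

Compute FIRST by fixpoint:
round 1:
  A via A→b: +{b}
  S via S→a A: +{a}
  S via S→c c: +{c}
  FIRST[S]={a,c}  FIRST[A]={b}
round 2: done
  FIRST[S]={a,c}  FIRST[A]={b}

FOLLOW iteration:
seed FOLLOW(S) with $
round 1:
  S→S c: FOLLOW(S) ⊇ FIRST(c) = {c}; new: +{c}
  S→a A: FOLLOW(A) ⊇ FOLLOW(S) ⊇ {$,c}; new: +{$,c}
  S: {$,c}  A: {$,c}
round 2: done
  S: {$,c}  A: {$,c}

FOLLOW(S) = ["$", "c"]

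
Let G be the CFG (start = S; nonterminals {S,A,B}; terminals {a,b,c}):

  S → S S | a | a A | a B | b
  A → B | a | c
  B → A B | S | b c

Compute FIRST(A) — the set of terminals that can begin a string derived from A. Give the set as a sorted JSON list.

FIRST sets, iterate to fixpoint:
[1]
  A via A→a: +{a}
  A via A→c: +{c}
  B via B→A B: +{a,c}
  B via B→b c: +{b}
  S via S→a: +{a}
  S via S→b: +{b}
  FIRST(S)={a,b}  FIRST(A)={a,c}  FIRST(B)={a,b,c}
[2]
  A via A→B: +{b}
  FIRST(S)={a,b}  FIRST(A)={a,b,c}  FIRST(B)={a,b,c}
[3] (no change)
  FIRST(S)={a,b}  FIRST(A)={a,b,c}  FIRST(B)={a,b,c}

FIRST(A) = ["a", "b", "c"]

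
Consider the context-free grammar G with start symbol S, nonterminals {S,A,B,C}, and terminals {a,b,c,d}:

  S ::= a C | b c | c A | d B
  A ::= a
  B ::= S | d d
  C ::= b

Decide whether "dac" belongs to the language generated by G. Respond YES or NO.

CNF form of G:
  S -> T0 C | T1 T2 | T2 A | T3 B
  A -> a
  B -> T0 C | T1 T2 | T2 A | T3 B | T3 T3
  C -> b
  T0 -> a
  T1 -> b
  T2 -> c
  T3 -> d

CYK table (by increasing span):
  T[0,0] 'd' = {T3}  orig:{}
  T[1,1] 'a' = {A,T0}  orig:{A}
  T[2,2] 'c' = {T2}  orig:{}
  T[0,1] 'da' = ∅
  T[1,2] 'ac' = ∅
  T[0,2] 'dac' = ∅

S ∉ T[0,2] ⇒ NO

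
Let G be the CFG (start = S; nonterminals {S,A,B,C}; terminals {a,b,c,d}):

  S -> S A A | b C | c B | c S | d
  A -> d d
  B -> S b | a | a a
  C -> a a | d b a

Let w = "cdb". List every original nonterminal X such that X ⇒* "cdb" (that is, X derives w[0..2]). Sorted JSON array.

CNF form of G:
  S -> S X5 | T1 C | T3 B | T3 S | d
  A -> T0 T0
  B -> S T1 | T2 T2 | a
  C -> T0 X4 | T2 T2
  T0 -> d
  T1 -> b
  T2 -> a
  T3 -> c
  X4 -> T1 T2
  X5 -> A A

CYK fill (cells [i..j] with 0 ≤ i ≤ j ≤ 2 only):
  cell(0,0) c: {T3}  orig:{}
  cell(1,1) d: {S,T0}  orig:{S}
  cell(2,2) b: {T1}  orig:{}
  cell(0,1) cd: {S}
  cell(1,2) db: {B}
  cell(0,2) cdb: {B,S}

Original NTs in T[0,2] deriving "cdb": ["B", "S"]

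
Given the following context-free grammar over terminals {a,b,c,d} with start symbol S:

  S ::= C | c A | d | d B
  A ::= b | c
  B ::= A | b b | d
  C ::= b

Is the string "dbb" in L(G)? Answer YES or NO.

CNF form of G:
  S -> T1 A | T2 B | b | d
  A -> b | c
  B -> T0 T0 | b | c | d
  C -> b
  T0 -> b
  T1 -> c
  T2 -> d

CYK table (by increasing span):
  T[0,0] 'd' = {B,S,T2}  orig:{B,S}
  T[1,1] 'b' = {A,B,C,S,T0}  orig:{A,B,C,S}
  T[2,2] 'b' = {A,B,C,S,T0}  orig:{A,B,C,S}
  T[0,1] 'db' = {S}
  T[1,2] 'bb' = {B}
  T[0,2] 'dbb' = {S}

S ∈ T[0,2] ⇒ YES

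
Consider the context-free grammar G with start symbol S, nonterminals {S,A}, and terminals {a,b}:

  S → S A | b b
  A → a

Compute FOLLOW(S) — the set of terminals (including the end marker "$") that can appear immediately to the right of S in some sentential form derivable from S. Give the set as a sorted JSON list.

FIRST iteration:
iter 1:
  A via A→a: +{a}
  S via S→b b: +{b}
  FIRST(S)={b}  FIRST(A)={a}
iter 2: done
  FIRST(S)={b}  FIRST(A)={a}

Compute FOLLOW by fixpoint:
initialize: $ ∈ FOLLOW(S)
iter 1:
  S→S A: FOLLOW(S) ⊇ FIRST(A) = {a}; new: +{a}
  S→S A: FOLLOW(A) ⊇ FOLLOW(S) ⊇ {$,a}; new: +{$,a}
  S: {$,a}  A: {$,a}
iter 2: done
  S: {$,a}  A: {$,a}

FOLLOW(S) = ["$", "a"]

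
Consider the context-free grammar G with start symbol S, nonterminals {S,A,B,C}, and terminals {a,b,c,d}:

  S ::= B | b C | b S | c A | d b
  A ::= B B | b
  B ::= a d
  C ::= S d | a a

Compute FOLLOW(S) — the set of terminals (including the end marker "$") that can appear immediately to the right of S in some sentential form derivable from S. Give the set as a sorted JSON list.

Compute FIRST by fixpoint:
[1]
  A via A→b: +{b}
  B via B→a d: +{a}
  C via C→a a: +{a}
  S via S→B: +{a}
  S via S→b C: +{b}
  S via S→c A: +{c}
  S via S→d b: +{d}
  S: {a,b,c,d}  A: {b}  B: {a}  C: {a}
[2]
  A via A→B B: +{a}
  C via C→S d: +{b,c,d}
  S: {a,b,c,d}  A: {a,b}  B: {a}  C: {a,b,c,d}
[3] (no change)
  S: {a,b,c,d}  A: {a,b}  B: {a}  C: {a,b,c,d}

Compute FOLLOW by fixpoint:
initialize: $ ∈ FOLLOW(S)
iter 1:
  A→B B: FOLLOW(B) ⊇ FIRST(B) = {a}; new: +{a}
  C→S d: FOLLOW(S) ⊇ FIRST(d) = {d}; new: +{d}
  S→B: FOLLOW(B) ⊇ FOLLOW(S) ⊇ {$,d}; new: +{$,d}
  S→b C: FOLLOW(C) ⊇ FOLLOW(S) ⊇ {$,d}; new: +{$,d}
  S→c A: FOLLOW(A) ⊇ FOLLOW(S) ⊇ {$,d}; new: +{$,d}
  FOLLOW(S)={$,d}  FOLLOW(A)={$,d}  FOLLOW(B)={$,a,d}  FOLLOW(C)={$,d}
iter 2: (no change)
  FOLLOW(S)={$,d}  FOLLOW(A)={$,d}  FOLLOW(B)={$,a,d}  FOLLOW(C)={$,d}

FOLLOW(S) = ["$", "d"]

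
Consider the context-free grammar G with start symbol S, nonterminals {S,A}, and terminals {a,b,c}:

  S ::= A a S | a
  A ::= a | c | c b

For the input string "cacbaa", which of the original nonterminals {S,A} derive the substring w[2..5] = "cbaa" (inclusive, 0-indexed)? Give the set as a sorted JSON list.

CNF form of G:
  S -> A X3 | a
  A -> T0 T1 | a | c
  T0 -> c
  T1 -> b
  T2 -> a
  X3 -> T2 S

CYK table (by increasing span) (cells [i..j] with 2 ≤ i ≤ j ≤ 5 only):
  cell(2,2) c: {A,T0}  orig:{A}
  cell(3,3) b: {T1}  orig:{}
  cell(4,4) a: {A,S,T2}  orig:{A,S}
  cell(5,5) a: {A,S,T2}  orig:{A,S}
  cell(2,3) cb: {A}
  cell(3,4) ba: ∅
  cell(4,5) aa: {X3}  orig:{}
  cell(2,4) cba: ∅
  cell(3,5) baa: ∅
  cell(2,5) cbaa: {S}

Original NTs in T[2,5] deriving "cbaa": ["S"]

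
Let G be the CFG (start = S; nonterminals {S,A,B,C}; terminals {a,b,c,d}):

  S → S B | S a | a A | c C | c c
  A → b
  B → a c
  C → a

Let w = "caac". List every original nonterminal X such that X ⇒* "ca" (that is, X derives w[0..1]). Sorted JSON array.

Convert to CNF:
  S -> S B | S T0 | T0 A | T1 C | T1 T1
  A -> b
  B -> T0 T1
  C -> a
  T0 -> a
  T1 -> c

CYK fill, restricted to cells inside w[0..1]:
  cell(0,0) c: {T1}  orig:{}
  cell(1,1) a: {C,T0}  orig:{C}
  cell(0,1) ca: {S}

Original NTs in T[0,1] deriving "ca": ["S"]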